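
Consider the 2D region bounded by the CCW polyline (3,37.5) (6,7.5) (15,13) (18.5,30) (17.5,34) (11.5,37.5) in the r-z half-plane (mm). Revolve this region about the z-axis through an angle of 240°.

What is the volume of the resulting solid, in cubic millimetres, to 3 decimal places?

Profile (r,z), 6 vertices: (3,37.5) (6,7.5) (15,13) (18.5,30) (17.5,34) (11.5,37.5)
edge 0: (3,37.5)→(6,7.5)  cross = 3·7.5 − 6·37.5 = -202.5000; (r_i+r_j)·cross = 9·-202.5000 = -1822.5000
edge 1: (6,7.5)→(15,13)  cross = 6·13 − 15·7.5 = -34.5000; (r_i+r_j)·cross = 21·-34.5000 = -724.5000
edge 2: (15,13)→(18.5,30)  cross = 15·30 − 18.5·13 = 209.5000; (r_i+r_j)·cross = 33.5·209.5000 = 7018.2500
edge 3: (18.5,30)→(17.5,34)  cross = 18.5·34 − 17.5·30 = 104.0000; (r_i+r_j)·cross = 36·104.0000 = 3744.0000
edge 4: (17.5,34)→(11.5,37.5)  cross = 17.5·37.5 − 11.5·34 = 265.2500; (r_i+r_j)·cross = 29·265.2500 = 7692.2500
edge 5: (11.5,37.5)→(3,37.5)  cross = 11.5·37.5 − 3·37.5 = 318.7500; (r_i+r_j)·cross = 14.5·318.7500 = 4621.8750
Σcross = 660.5000 → A = |Σcross|/2 = 330.2500 mm²
Σ(r_i+r_j)·cross = 20529.3750 → first moment M = |Σ|/6 = 3421.5625
R_c = M/A = 3421.5625/330.2500 = 10.3605 mm
θ = 240° = 4.188790 rad
V = θ·R_c·A = 4.188790·10.3605·330.2500 = 14332.207 mm³

Volume = 14332.207 mm³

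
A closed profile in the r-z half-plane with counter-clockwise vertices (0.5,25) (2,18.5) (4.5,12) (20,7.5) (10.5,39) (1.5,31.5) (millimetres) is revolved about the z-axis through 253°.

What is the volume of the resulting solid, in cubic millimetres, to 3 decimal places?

Volume = 14099.644 mm³

Profile (r,z), 6 vertices: (0.5,25) (2,18.5) (4.5,12) (20,7.5) (10.5,39) (1.5,31.5)
edge 0: (0.5,25)→(2,18.5)  cross = 0.5·18.5 − 2·25 = -40.7500; (r_i+r_j)·cross = 2.5·-40.7500 = -101.8750
edge 1: (2,18.5)→(4.5,12)  cross = 2·12 − 4.5·18.5 = -59.2500; (r_i+r_j)·cross = 6.5·-59.2500 = -385.1250
edge 2: (4.5,12)→(20,7.5)  cross = 4.5·7.5 − 20·12 = -206.2500; (r_i+r_j)·cross = 24.5·-206.2500 = -5053.1250
edge 3: (20,7.5)→(10.5,39)  cross = 20·39 − 10.5·7.5 = 701.2500; (r_i+r_j)·cross = 30.5·701.2500 = 21388.1250
edge 4: (10.5,39)→(1.5,31.5)  cross = 10.5·31.5 − 1.5·39 = 272.2500; (r_i+r_j)·cross = 12·272.2500 = 3267.0000
edge 5: (1.5,31.5)→(0.5,25)  cross = 1.5·25 − 0.5·31.5 = 21.7500; (r_i+r_j)·cross = 2·21.7500 = 43.5000
Σcross = 689.0000 → A = |Σcross|/2 = 344.5000 mm²
Σ(r_i+r_j)·cross = 19158.5000 → first moment M = |Σ|/6 = 3193.0833
R_c = M/A = 3193.0833/344.5000 = 9.2687 mm
θ = 253° = 4.415683 rad
V = θ·R_c·A = 4.415683·9.2687·344.5000 = 14099.644 mm³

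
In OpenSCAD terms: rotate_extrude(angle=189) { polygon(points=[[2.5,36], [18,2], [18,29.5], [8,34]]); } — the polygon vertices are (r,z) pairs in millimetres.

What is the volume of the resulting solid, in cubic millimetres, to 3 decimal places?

Profile (r,z), 4 vertices: (2.5,36) (18,2) (18,29.5) (8,34)
edge 0: (2.5,36)→(18,2)  cross = 2.5·2 − 18·36 = -643.0000; (r_i+r_j)·cross = 20.5·-643.0000 = -13181.5000
edge 1: (18,2)→(18,29.5)  cross = 18·29.5 − 18·2 = 495.0000; (r_i+r_j)·cross = 36·495.0000 = 17820.0000
edge 2: (18,29.5)→(8,34)  cross = 18·34 − 8·29.5 = 376.0000; (r_i+r_j)·cross = 26·376.0000 = 9776.0000
edge 3: (8,34)→(2.5,36)  cross = 8·36 − 2.5·34 = 203.0000; (r_i+r_j)·cross = 10.5·203.0000 = 2131.5000
Σcross = 431.0000 → A = |Σcross|/2 = 215.5000 mm²
Σ(r_i+r_j)·cross = 16546.0000 → first moment M = |Σ|/6 = 2757.6667
R_c = M/A = 2757.6667/215.5000 = 12.7966 mm
θ = 189° = 3.298672 rad
V = θ·R_c·A = 3.298672·12.7966·215.5000 = 9096.639 mm³

Volume = 9096.639 mm³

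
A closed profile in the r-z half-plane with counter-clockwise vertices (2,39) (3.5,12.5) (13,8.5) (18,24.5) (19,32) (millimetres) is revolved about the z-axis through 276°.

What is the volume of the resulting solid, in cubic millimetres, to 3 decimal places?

Volume = 16564.732 mm³

Profile (r,z), 5 vertices: (2,39) (3.5,12.5) (13,8.5) (18,24.5) (19,32)
edge 0: (2,39)→(3.5,12.5)  cross = 2·12.5 − 3.5·39 = -111.5000; (r_i+r_j)·cross = 5.5·-111.5000 = -613.2500
edge 1: (3.5,12.5)→(13,8.5)  cross = 3.5·8.5 − 13·12.5 = -132.7500; (r_i+r_j)·cross = 16.5·-132.7500 = -2190.3750
edge 2: (13,8.5)→(18,24.5)  cross = 13·24.5 − 18·8.5 = 165.5000; (r_i+r_j)·cross = 31·165.5000 = 5130.5000
edge 3: (18,24.5)→(19,32)  cross = 18·32 − 19·24.5 = 110.5000; (r_i+r_j)·cross = 37·110.5000 = 4088.5000
edge 4: (19,32)→(2,39)  cross = 19·39 − 2·32 = 677.0000; (r_i+r_j)·cross = 21·677.0000 = 14217.0000
Σcross = 708.7500 → A = |Σcross|/2 = 354.3750 mm²
Σ(r_i+r_j)·cross = 20632.3750 → first moment M = |Σ|/6 = 3438.7292
R_c = M/A = 3438.7292/354.3750 = 9.7036 mm
θ = 276° = 4.817109 rad
V = θ·R_c·A = 4.817109·9.7036·354.3750 = 16564.732 mm³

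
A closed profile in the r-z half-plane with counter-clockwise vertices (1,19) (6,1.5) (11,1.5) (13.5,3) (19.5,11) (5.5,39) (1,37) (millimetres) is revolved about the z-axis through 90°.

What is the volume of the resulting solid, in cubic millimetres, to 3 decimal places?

Volume = 5471.771 mm³

Profile (r,z), 7 vertices: (1,19) (6,1.5) (11,1.5) (13.5,3) (19.5,11) (5.5,39) (1,37)
edge 0: (1,19)→(6,1.5)  cross = 1·1.5 − 6·19 = -112.5000; (r_i+r_j)·cross = 7·-112.5000 = -787.5000
edge 1: (6,1.5)→(11,1.5)  cross = 6·1.5 − 11·1.5 = -7.5000; (r_i+r_j)·cross = 17·-7.5000 = -127.5000
edge 2: (11,1.5)→(13.5,3)  cross = 11·3 − 13.5·1.5 = 12.7500; (r_i+r_j)·cross = 24.5·12.7500 = 312.3750
edge 3: (13.5,3)→(19.5,11)  cross = 13.5·11 − 19.5·3 = 90.0000; (r_i+r_j)·cross = 33·90.0000 = 2970.0000
edge 4: (19.5,11)→(5.5,39)  cross = 19.5·39 − 5.5·11 = 700.0000; (r_i+r_j)·cross = 25·700.0000 = 17500.0000
edge 5: (5.5,39)→(1,37)  cross = 5.5·37 − 1·39 = 164.5000; (r_i+r_j)·cross = 6.5·164.5000 = 1069.2500
edge 6: (1,37)→(1,19)  cross = 1·19 − 1·37 = -18.0000; (r_i+r_j)·cross = 2·-18.0000 = -36.0000
Σcross = 829.2500 → A = |Σcross|/2 = 414.6250 mm²
Σ(r_i+r_j)·cross = 20900.6250 → first moment M = |Σ|/6 = 3483.4375
R_c = M/A = 3483.4375/414.6250 = 8.4014 mm
θ = 90° = 1.570796 rad
V = θ·R_c·A = 1.570796·8.4014·414.6250 = 5471.771 mm³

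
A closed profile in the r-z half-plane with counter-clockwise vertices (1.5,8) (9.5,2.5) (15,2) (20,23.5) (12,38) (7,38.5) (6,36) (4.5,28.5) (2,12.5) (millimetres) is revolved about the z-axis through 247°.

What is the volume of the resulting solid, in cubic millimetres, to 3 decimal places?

Profile (r,z), 9 vertices: (1.5,8) (9.5,2.5) (15,2) (20,23.5) (12,38) (7,38.5) (6,36) (4.5,28.5) (2,12.5)
edge 0: (1.5,8)→(9.5,2.5)  cross = 1.5·2.5 − 9.5·8 = -72.2500; (r_i+r_j)·cross = 11·-72.2500 = -794.7500
edge 1: (9.5,2.5)→(15,2)  cross = 9.5·2 − 15·2.5 = -18.5000; (r_i+r_j)·cross = 24.5·-18.5000 = -453.2500
edge 2: (15,2)→(20,23.5)  cross = 15·23.5 − 20·2 = 312.5000; (r_i+r_j)·cross = 35·312.5000 = 10937.5000
edge 3: (20,23.5)→(12,38)  cross = 20·38 − 12·23.5 = 478.0000; (r_i+r_j)·cross = 32·478.0000 = 15296.0000
edge 4: (12,38)→(7,38.5)  cross = 12·38.5 − 7·38 = 196.0000; (r_i+r_j)·cross = 19·196.0000 = 3724.0000
edge 5: (7,38.5)→(6,36)  cross = 7·36 − 6·38.5 = 21.0000; (r_i+r_j)·cross = 13·21.0000 = 273.0000
edge 6: (6,36)→(4.5,28.5)  cross = 6·28.5 − 4.5·36 = 9.0000; (r_i+r_j)·cross = 10.5·9.0000 = 94.5000
edge 7: (4.5,28.5)→(2,12.5)  cross = 4.5·12.5 − 2·28.5 = -0.7500; (r_i+r_j)·cross = 6.5·-0.7500 = -4.8750
edge 8: (2,12.5)→(1.5,8)  cross = 2·8 − 1.5·12.5 = -2.7500; (r_i+r_j)·cross = 3.5·-2.7500 = -9.6250
Σcross = 922.2500 → A = |Σcross|/2 = 461.1250 mm²
Σ(r_i+r_j)·cross = 29062.5000 → first moment M = |Σ|/6 = 4843.7500
R_c = M/A = 4843.7500/461.1250 = 10.5042 mm
θ = 247° = 4.310963 rad
V = θ·R_c·A = 4.310963·10.5042·461.1250 = 20881.228 mm³

Volume = 20881.228 mm³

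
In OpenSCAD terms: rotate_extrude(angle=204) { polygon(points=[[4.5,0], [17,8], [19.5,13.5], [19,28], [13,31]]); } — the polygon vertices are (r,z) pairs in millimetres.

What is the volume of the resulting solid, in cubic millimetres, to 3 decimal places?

Volume = 11489.197 mm³

Profile (r,z), 5 vertices: (4.5,0) (17,8) (19.5,13.5) (19,28) (13,31)
edge 0: (4.5,0)→(17,8)  cross = 4.5·8 − 17·0 = 36.0000; (r_i+r_j)·cross = 21.5·36.0000 = 774.0000
edge 1: (17,8)→(19.5,13.5)  cross = 17·13.5 − 19.5·8 = 73.5000; (r_i+r_j)·cross = 36.5·73.5000 = 2682.7500
edge 2: (19.5,13.5)→(19,28)  cross = 19.5·28 − 19·13.5 = 289.5000; (r_i+r_j)·cross = 38.5·289.5000 = 11145.7500
edge 3: (19,28)→(13,31)  cross = 19·31 − 13·28 = 225.0000; (r_i+r_j)·cross = 32·225.0000 = 7200.0000
edge 4: (13,31)→(4.5,0)  cross = 13·0 − 4.5·31 = -139.5000; (r_i+r_j)·cross = 17.5·-139.5000 = -2441.2500
Σcross = 484.5000 → A = |Σcross|/2 = 242.2500 mm²
Σ(r_i+r_j)·cross = 19361.2500 → first moment M = |Σ|/6 = 3226.8750
R_c = M/A = 3226.8750/242.2500 = 13.3204 mm
θ = 204° = 3.560472 rad
V = θ·R_c·A = 3.560472·13.3204·242.2500 = 11489.197 mm³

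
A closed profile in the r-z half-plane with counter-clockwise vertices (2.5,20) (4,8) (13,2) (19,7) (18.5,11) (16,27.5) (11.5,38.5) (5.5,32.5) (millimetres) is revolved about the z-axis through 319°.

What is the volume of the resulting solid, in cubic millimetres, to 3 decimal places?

Profile (r,z), 8 vertices: (2.5,20) (4,8) (13,2) (19,7) (18.5,11) (16,27.5) (11.5,38.5) (5.5,32.5)
edge 0: (2.5,20)→(4,8)  cross = 2.5·8 − 4·20 = -60.0000; (r_i+r_j)·cross = 6.5·-60.0000 = -390.0000
edge 1: (4,8)→(13,2)  cross = 4·2 − 13·8 = -96.0000; (r_i+r_j)·cross = 17·-96.0000 = -1632.0000
edge 2: (13,2)→(19,7)  cross = 13·7 − 19·2 = 53.0000; (r_i+r_j)·cross = 32·53.0000 = 1696.0000
edge 3: (19,7)→(18.5,11)  cross = 19·11 − 18.5·7 = 79.5000; (r_i+r_j)·cross = 37.5·79.5000 = 2981.2500
edge 4: (18.5,11)→(16,27.5)  cross = 18.5·27.5 − 16·11 = 332.7500; (r_i+r_j)·cross = 34.5·332.7500 = 11479.8750
edge 5: (16,27.5)→(11.5,38.5)  cross = 16·38.5 − 11.5·27.5 = 299.7500; (r_i+r_j)·cross = 27.5·299.7500 = 8243.1250
edge 6: (11.5,38.5)→(5.5,32.5)  cross = 11.5·32.5 − 5.5·38.5 = 162.0000; (r_i+r_j)·cross = 17·162.0000 = 2754.0000
edge 7: (5.5,32.5)→(2.5,20)  cross = 5.5·20 − 2.5·32.5 = 28.7500; (r_i+r_j)·cross = 8·28.7500 = 230.0000
Σcross = 799.7500 → A = |Σcross|/2 = 399.8750 mm²
Σ(r_i+r_j)·cross = 25362.2500 → first moment M = |Σ|/6 = 4227.0417
R_c = M/A = 4227.0417/399.8750 = 10.5709 mm
θ = 319° = 5.567600 rad
V = θ·R_c·A = 5.567600·10.5709·399.8750 = 23534.479 mm³

Volume = 23534.479 mm³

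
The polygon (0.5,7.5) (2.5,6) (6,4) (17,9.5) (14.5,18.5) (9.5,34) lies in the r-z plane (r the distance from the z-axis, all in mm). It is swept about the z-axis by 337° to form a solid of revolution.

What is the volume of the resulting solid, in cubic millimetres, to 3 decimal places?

Volume = 12942.689 mm³

Profile (r,z), 6 vertices: (0.5,7.5) (2.5,6) (6,4) (17,9.5) (14.5,18.5) (9.5,34)
edge 0: (0.5,7.5)→(2.5,6)  cross = 0.5·6 − 2.5·7.5 = -15.7500; (r_i+r_j)·cross = 3·-15.7500 = -47.2500
edge 1: (2.5,6)→(6,4)  cross = 2.5·4 − 6·6 = -26.0000; (r_i+r_j)·cross = 8.5·-26.0000 = -221.0000
edge 2: (6,4)→(17,9.5)  cross = 6·9.5 − 17·4 = -11.0000; (r_i+r_j)·cross = 23·-11.0000 = -253.0000
edge 3: (17,9.5)→(14.5,18.5)  cross = 17·18.5 − 14.5·9.5 = 176.7500; (r_i+r_j)·cross = 31.5·176.7500 = 5567.6250
edge 4: (14.5,18.5)→(9.5,34)  cross = 14.5·34 − 9.5·18.5 = 317.2500; (r_i+r_j)·cross = 24·317.2500 = 7614.0000
edge 5: (9.5,34)→(0.5,7.5)  cross = 9.5·7.5 − 0.5·34 = 54.2500; (r_i+r_j)·cross = 10·54.2500 = 542.5000
Σcross = 495.5000 → A = |Σcross|/2 = 247.7500 mm²
Σ(r_i+r_j)·cross = 13202.8750 → first moment M = |Σ|/6 = 2200.4792
R_c = M/A = 2200.4792/247.7500 = 8.8819 mm
θ = 337° = 5.881760 rad
V = θ·R_c·A = 5.881760·8.8819·247.7500 = 12942.689 mm³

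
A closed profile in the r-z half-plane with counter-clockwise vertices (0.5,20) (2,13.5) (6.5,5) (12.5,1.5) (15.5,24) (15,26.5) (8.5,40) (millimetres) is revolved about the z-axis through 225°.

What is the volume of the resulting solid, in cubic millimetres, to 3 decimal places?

Profile (r,z), 7 vertices: (0.5,20) (2,13.5) (6.5,5) (12.5,1.5) (15.5,24) (15,26.5) (8.5,40)
edge 0: (0.5,20)→(2,13.5)  cross = 0.5·13.5 − 2·20 = -33.2500; (r_i+r_j)·cross = 2.5·-33.2500 = -83.1250
edge 1: (2,13.5)→(6.5,5)  cross = 2·5 − 6.5·13.5 = -77.7500; (r_i+r_j)·cross = 8.5·-77.7500 = -660.8750
edge 2: (6.5,5)→(12.5,1.5)  cross = 6.5·1.5 − 12.5·5 = -52.7500; (r_i+r_j)·cross = 19·-52.7500 = -1002.2500
edge 3: (12.5,1.5)→(15.5,24)  cross = 12.5·24 − 15.5·1.5 = 276.7500; (r_i+r_j)·cross = 28·276.7500 = 7749.0000
edge 4: (15.5,24)→(15,26.5)  cross = 15.5·26.5 − 15·24 = 50.7500; (r_i+r_j)·cross = 30.5·50.7500 = 1547.8750
edge 5: (15,26.5)→(8.5,40)  cross = 15·40 − 8.5·26.5 = 374.7500; (r_i+r_j)·cross = 23.5·374.7500 = 8806.6250
edge 6: (8.5,40)→(0.5,20)  cross = 8.5·20 − 0.5·40 = 150.0000; (r_i+r_j)·cross = 9·150.0000 = 1350.0000
Σcross = 688.5000 → A = |Σcross|/2 = 344.2500 mm²
Σ(r_i+r_j)·cross = 17707.2500 → first moment M = |Σ|/6 = 2951.2083
R_c = M/A = 2951.2083/344.2500 = 8.5729 mm
θ = 225° = 3.926991 rad
V = θ·R_c·A = 3.926991·8.5729·344.2500 = 11589.368 mm³

Volume = 11589.368 mm³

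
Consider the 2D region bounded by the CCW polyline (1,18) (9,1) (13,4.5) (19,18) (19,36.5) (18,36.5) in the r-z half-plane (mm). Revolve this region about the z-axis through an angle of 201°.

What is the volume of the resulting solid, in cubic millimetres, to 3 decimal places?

Profile (r,z), 6 vertices: (1,18) (9,1) (13,4.5) (19,18) (19,36.5) (18,36.5)
edge 0: (1,18)→(9,1)  cross = 1·1 − 9·18 = -161.0000; (r_i+r_j)·cross = 10·-161.0000 = -1610.0000
edge 1: (9,1)→(13,4.5)  cross = 9·4.5 − 13·1 = 27.5000; (r_i+r_j)·cross = 22·27.5000 = 605.0000
edge 2: (13,4.5)→(19,18)  cross = 13·18 − 19·4.5 = 148.5000; (r_i+r_j)·cross = 32·148.5000 = 4752.0000
edge 3: (19,18)→(19,36.5)  cross = 19·36.5 − 19·18 = 351.5000; (r_i+r_j)·cross = 38·351.5000 = 13357.0000
edge 4: (19,36.5)→(18,36.5)  cross = 19·36.5 − 18·36.5 = 36.5000; (r_i+r_j)·cross = 37·36.5000 = 1350.5000
edge 5: (18,36.5)→(1,18)  cross = 18·18 − 1·36.5 = 287.5000; (r_i+r_j)·cross = 19·287.5000 = 5462.5000
Σcross = 690.5000 → A = |Σcross|/2 = 345.2500 mm²
Σ(r_i+r_j)·cross = 23917.0000 → first moment M = |Σ|/6 = 3986.1667
R_c = M/A = 3986.1667/345.2500 = 11.5457 mm
θ = 201° = 3.508112 rad
V = θ·R_c·A = 3.508112·11.5457·345.2500 = 13983.918 mm³

Volume = 13983.918 mm³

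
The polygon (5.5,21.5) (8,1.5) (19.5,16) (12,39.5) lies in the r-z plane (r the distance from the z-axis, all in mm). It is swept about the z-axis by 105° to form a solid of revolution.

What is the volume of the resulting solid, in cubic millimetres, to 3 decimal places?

Volume = 5935.472 mm³

Profile (r,z), 4 vertices: (5.5,21.5) (8,1.5) (19.5,16) (12,39.5)
edge 0: (5.5,21.5)→(8,1.5)  cross = 5.5·1.5 − 8·21.5 = -163.7500; (r_i+r_j)·cross = 13.5·-163.7500 = -2210.6250
edge 1: (8,1.5)→(19.5,16)  cross = 8·16 − 19.5·1.5 = 98.7500; (r_i+r_j)·cross = 27.5·98.7500 = 2715.6250
edge 2: (19.5,16)→(12,39.5)  cross = 19.5·39.5 − 12·16 = 578.2500; (r_i+r_j)·cross = 31.5·578.2500 = 18214.8750
edge 3: (12,39.5)→(5.5,21.5)  cross = 12·21.5 − 5.5·39.5 = 40.7500; (r_i+r_j)·cross = 17.5·40.7500 = 713.1250
Σcross = 554.0000 → A = |Σcross|/2 = 277.0000 mm²
Σ(r_i+r_j)·cross = 19433.0000 → first moment M = |Σ|/6 = 3238.8333
R_c = M/A = 3238.8333/277.0000 = 11.6925 mm
θ = 105° = 1.832596 rad
V = θ·R_c·A = 1.832596·11.6925·277.0000 = 5935.472 mm³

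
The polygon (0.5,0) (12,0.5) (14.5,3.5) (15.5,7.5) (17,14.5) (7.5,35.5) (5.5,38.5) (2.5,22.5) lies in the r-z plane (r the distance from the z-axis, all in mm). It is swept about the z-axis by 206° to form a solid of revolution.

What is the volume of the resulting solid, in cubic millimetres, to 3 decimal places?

Profile (r,z), 8 vertices: (0.5,0) (12,0.5) (14.5,3.5) (15.5,7.5) (17,14.5) (7.5,35.5) (5.5,38.5) (2.5,22.5)
edge 0: (0.5,0)→(12,0.5)  cross = 0.5·0.5 − 12·0 = 0.2500; (r_i+r_j)·cross = 12.5·0.2500 = 3.1250
edge 1: (12,0.5)→(14.5,3.5)  cross = 12·3.5 − 14.5·0.5 = 34.7500; (r_i+r_j)·cross = 26.5·34.7500 = 920.8750
edge 2: (14.5,3.5)→(15.5,7.5)  cross = 14.5·7.5 − 15.5·3.5 = 54.5000; (r_i+r_j)·cross = 30·54.5000 = 1635.0000
edge 3: (15.5,7.5)→(17,14.5)  cross = 15.5·14.5 − 17·7.5 = 97.2500; (r_i+r_j)·cross = 32.5·97.2500 = 3160.6250
edge 4: (17,14.5)→(7.5,35.5)  cross = 17·35.5 − 7.5·14.5 = 494.7500; (r_i+r_j)·cross = 24.5·494.7500 = 12121.3750
edge 5: (7.5,35.5)→(5.5,38.5)  cross = 7.5·38.5 − 5.5·35.5 = 93.5000; (r_i+r_j)·cross = 13·93.5000 = 1215.5000
edge 6: (5.5,38.5)→(2.5,22.5)  cross = 5.5·22.5 − 2.5·38.5 = 27.5000; (r_i+r_j)·cross = 8·27.5000 = 220.0000
edge 7: (2.5,22.5)→(0.5,0)  cross = 2.5·0 − 0.5·22.5 = -11.2500; (r_i+r_j)·cross = 3·-11.2500 = -33.7500
Σcross = 791.2500 → A = |Σcross|/2 = 395.6250 mm²
Σ(r_i+r_j)·cross = 19242.7500 → first moment M = |Σ|/6 = 3207.1250
R_c = M/A = 3207.1250/395.6250 = 8.1065 mm
θ = 206° = 3.595378 rad
V = θ·R_c·A = 3.595378·8.1065·395.6250 = 11530.827 mm³

Volume = 11530.827 mm³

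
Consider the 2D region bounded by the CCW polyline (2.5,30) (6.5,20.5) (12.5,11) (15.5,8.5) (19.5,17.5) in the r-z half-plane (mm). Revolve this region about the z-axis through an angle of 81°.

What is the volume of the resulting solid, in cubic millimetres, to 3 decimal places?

Volume = 2119.868 mm³

Profile (r,z), 5 vertices: (2.5,30) (6.5,20.5) (12.5,11) (15.5,8.5) (19.5,17.5)
edge 0: (2.5,30)→(6.5,20.5)  cross = 2.5·20.5 − 6.5·30 = -143.7500; (r_i+r_j)·cross = 9·-143.7500 = -1293.7500
edge 1: (6.5,20.5)→(12.5,11)  cross = 6.5·11 − 12.5·20.5 = -184.7500; (r_i+r_j)·cross = 19·-184.7500 = -3510.2500
edge 2: (12.5,11)→(15.5,8.5)  cross = 12.5·8.5 − 15.5·11 = -64.2500; (r_i+r_j)·cross = 28·-64.2500 = -1799.0000
edge 3: (15.5,8.5)→(19.5,17.5)  cross = 15.5·17.5 − 19.5·8.5 = 105.5000; (r_i+r_j)·cross = 35·105.5000 = 3692.5000
edge 4: (19.5,17.5)→(2.5,30)  cross = 19.5·30 − 2.5·17.5 = 541.2500; (r_i+r_j)·cross = 22·541.2500 = 11907.5000
Σcross = 254.0000 → A = |Σcross|/2 = 127.0000 mm²
Σ(r_i+r_j)·cross = 8997.0000 → first moment M = |Σ|/6 = 1499.5000
R_c = M/A = 1499.5000/127.0000 = 11.8071 mm
θ = 81° = 1.413717 rad
V = θ·R_c·A = 1.413717·11.8071·127.0000 = 2119.868 mm³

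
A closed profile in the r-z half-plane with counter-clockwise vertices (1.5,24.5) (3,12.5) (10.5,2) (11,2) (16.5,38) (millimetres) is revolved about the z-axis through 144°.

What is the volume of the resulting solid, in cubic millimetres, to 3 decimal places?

Profile (r,z), 5 vertices: (1.5,24.5) (3,12.5) (10.5,2) (11,2) (16.5,38)
edge 0: (1.5,24.5)→(3,12.5)  cross = 1.5·12.5 − 3·24.5 = -54.7500; (r_i+r_j)·cross = 4.5·-54.7500 = -246.3750
edge 1: (3,12.5)→(10.5,2)  cross = 3·2 − 10.5·12.5 = -125.2500; (r_i+r_j)·cross = 13.5·-125.2500 = -1690.8750
edge 2: (10.5,2)→(11,2)  cross = 10.5·2 − 11·2 = -1.0000; (r_i+r_j)·cross = 21.5·-1.0000 = -21.5000
edge 3: (11,2)→(16.5,38)  cross = 11·38 − 16.5·2 = 385.0000; (r_i+r_j)·cross = 27.5·385.0000 = 10587.5000
edge 4: (16.5,38)→(1.5,24.5)  cross = 16.5·24.5 − 1.5·38 = 347.2500; (r_i+r_j)·cross = 18·347.2500 = 6250.5000
Σcross = 551.2500 → A = |Σcross|/2 = 275.6250 mm²
Σ(r_i+r_j)·cross = 14879.2500 → first moment M = |Σ|/6 = 2479.8750
R_c = M/A = 2479.8750/275.6250 = 8.9973 mm
θ = 144° = 2.513274 rad
V = θ·R_c·A = 2.513274·8.9973·275.6250 = 6232.606 mm³

Volume = 6232.606 mm³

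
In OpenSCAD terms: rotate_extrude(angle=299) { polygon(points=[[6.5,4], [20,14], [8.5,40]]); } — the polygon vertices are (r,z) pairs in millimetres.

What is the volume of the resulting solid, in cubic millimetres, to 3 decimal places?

Profile (r,z), 3 vertices: (6.5,4) (20,14) (8.5,40)
edge 0: (6.5,4)→(20,14)  cross = 6.5·14 − 20·4 = 11.0000; (r_i+r_j)·cross = 26.5·11.0000 = 291.5000
edge 1: (20,14)→(8.5,40)  cross = 20·40 − 8.5·14 = 681.0000; (r_i+r_j)·cross = 28.5·681.0000 = 19408.5000
edge 2: (8.5,40)→(6.5,4)  cross = 8.5·4 − 6.5·40 = -226.0000; (r_i+r_j)·cross = 15·-226.0000 = -3390.0000
Σcross = 466.0000 → A = |Σcross|/2 = 233.0000 mm²
Σ(r_i+r_j)·cross = 16310.0000 → first moment M = |Σ|/6 = 2718.3333
R_c = M/A = 2718.3333/233.0000 = 11.6667 mm
θ = 299° = 5.218534 rad
V = θ·R_c·A = 5.218534·11.6667·233.0000 = 14185.716 mm³

Volume = 14185.716 mm³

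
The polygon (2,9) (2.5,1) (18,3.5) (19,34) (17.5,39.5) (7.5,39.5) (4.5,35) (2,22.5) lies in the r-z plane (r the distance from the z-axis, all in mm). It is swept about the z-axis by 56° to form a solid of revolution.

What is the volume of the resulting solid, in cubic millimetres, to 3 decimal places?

Profile (r,z), 8 vertices: (2,9) (2.5,1) (18,3.5) (19,34) (17.5,39.5) (7.5,39.5) (4.5,35) (2,22.5)
edge 0: (2,9)→(2.5,1)  cross = 2·1 − 2.5·9 = -20.5000; (r_i+r_j)·cross = 4.5·-20.5000 = -92.2500
edge 1: (2.5,1)→(18,3.5)  cross = 2.5·3.5 − 18·1 = -9.2500; (r_i+r_j)·cross = 20.5·-9.2500 = -189.6250
edge 2: (18,3.5)→(19,34)  cross = 18·34 − 19·3.5 = 545.5000; (r_i+r_j)·cross = 37·545.5000 = 20183.5000
edge 3: (19,34)→(17.5,39.5)  cross = 19·39.5 − 17.5·34 = 155.5000; (r_i+r_j)·cross = 36.5·155.5000 = 5675.7500
edge 4: (17.5,39.5)→(7.5,39.5)  cross = 17.5·39.5 − 7.5·39.5 = 395.0000; (r_i+r_j)·cross = 25·395.0000 = 9875.0000
edge 5: (7.5,39.5)→(4.5,35)  cross = 7.5·35 − 4.5·39.5 = 84.7500; (r_i+r_j)·cross = 12·84.7500 = 1017.0000
edge 6: (4.5,35)→(2,22.5)  cross = 4.5·22.5 − 2·35 = 31.2500; (r_i+r_j)·cross = 6.5·31.2500 = 203.1250
edge 7: (2,22.5)→(2,9)  cross = 2·9 − 2·22.5 = -27.0000; (r_i+r_j)·cross = 4·-27.0000 = -108.0000
Σcross = 1155.2500 → A = |Σcross|/2 = 577.6250 mm²
Σ(r_i+r_j)·cross = 36564.5000 → first moment M = |Σ|/6 = 6094.0833
R_c = M/A = 6094.0833/577.6250 = 10.5502 mm
θ = 56° = 0.977384 rad
V = θ·R_c·A = 0.977384·10.5502·577.6250 = 5956.262 mm³

Volume = 5956.262 mm³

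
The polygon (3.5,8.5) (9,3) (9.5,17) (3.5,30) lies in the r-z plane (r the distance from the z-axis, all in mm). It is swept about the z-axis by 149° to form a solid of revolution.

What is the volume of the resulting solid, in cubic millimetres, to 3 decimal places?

Volume = 1682.983 mm³

Profile (r,z), 4 vertices: (3.5,8.5) (9,3) (9.5,17) (3.5,30)
edge 0: (3.5,8.5)→(9,3)  cross = 3.5·3 − 9·8.5 = -66.0000; (r_i+r_j)·cross = 12.5·-66.0000 = -825.0000
edge 1: (9,3)→(9.5,17)  cross = 9·17 − 9.5·3 = 124.5000; (r_i+r_j)·cross = 18.5·124.5000 = 2303.2500
edge 2: (9.5,17)→(3.5,30)  cross = 9.5·30 − 3.5·17 = 225.5000; (r_i+r_j)·cross = 13·225.5000 = 2931.5000
edge 3: (3.5,30)→(3.5,8.5)  cross = 3.5·8.5 − 3.5·30 = -75.2500; (r_i+r_j)·cross = 7·-75.2500 = -526.7500
Σcross = 208.7500 → A = |Σcross|/2 = 104.3750 mm²
Σ(r_i+r_j)·cross = 3883.0000 → first moment M = |Σ|/6 = 647.1667
R_c = M/A = 647.1667/104.3750 = 6.2004 mm
θ = 149° = 2.600541 rad
V = θ·R_c·A = 2.600541·6.2004·104.3750 = 1682.983 mm³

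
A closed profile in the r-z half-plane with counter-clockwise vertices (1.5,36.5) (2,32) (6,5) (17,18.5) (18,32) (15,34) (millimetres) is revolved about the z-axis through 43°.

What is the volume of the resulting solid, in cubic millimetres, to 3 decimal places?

Profile (r,z), 6 vertices: (1.5,36.5) (2,32) (6,5) (17,18.5) (18,32) (15,34)
edge 0: (1.5,36.5)→(2,32)  cross = 1.5·32 − 2·36.5 = -25.0000; (r_i+r_j)·cross = 3.5·-25.0000 = -87.5000
edge 1: (2,32)→(6,5)  cross = 2·5 − 6·32 = -182.0000; (r_i+r_j)·cross = 8·-182.0000 = -1456.0000
edge 2: (6,5)→(17,18.5)  cross = 6·18.5 − 17·5 = 26.0000; (r_i+r_j)·cross = 23·26.0000 = 598.0000
edge 3: (17,18.5)→(18,32)  cross = 17·32 − 18·18.5 = 211.0000; (r_i+r_j)·cross = 35·211.0000 = 7385.0000
edge 4: (18,32)→(15,34)  cross = 18·34 − 15·32 = 132.0000; (r_i+r_j)·cross = 33·132.0000 = 4356.0000
edge 5: (15,34)→(1.5,36.5)  cross = 15·36.5 − 1.5·34 = 496.5000; (r_i+r_j)·cross = 16.5·496.5000 = 8192.2500
Σcross = 658.5000 → A = |Σcross|/2 = 329.2500 mm²
Σ(r_i+r_j)·cross = 18987.7500 → first moment M = |Σ|/6 = 3164.6250
R_c = M/A = 3164.6250/329.2500 = 9.6116 mm
θ = 43° = 0.750492 rad
V = θ·R_c·A = 0.750492·9.6116·329.2500 = 2375.024 mm³

Volume = 2375.024 mm³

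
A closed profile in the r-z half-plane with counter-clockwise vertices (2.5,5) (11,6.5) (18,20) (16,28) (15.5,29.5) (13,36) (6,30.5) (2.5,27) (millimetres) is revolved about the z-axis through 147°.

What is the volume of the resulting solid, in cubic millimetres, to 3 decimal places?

Profile (r,z), 8 vertices: (2.5,5) (11,6.5) (18,20) (16,28) (15.5,29.5) (13,36) (6,30.5) (2.5,27)
edge 0: (2.5,5)→(11,6.5)  cross = 2.5·6.5 − 11·5 = -38.7500; (r_i+r_j)·cross = 13.5·-38.7500 = -523.1250
edge 1: (11,6.5)→(18,20)  cross = 11·20 − 18·6.5 = 103.0000; (r_i+r_j)·cross = 29·103.0000 = 2987.0000
edge 2: (18,20)→(16,28)  cross = 18·28 − 16·20 = 184.0000; (r_i+r_j)·cross = 34·184.0000 = 6256.0000
edge 3: (16,28)→(15.5,29.5)  cross = 16·29.5 − 15.5·28 = 38.0000; (r_i+r_j)·cross = 31.5·38.0000 = 1197.0000
edge 4: (15.5,29.5)→(13,36)  cross = 15.5·36 − 13·29.5 = 174.5000; (r_i+r_j)·cross = 28.5·174.5000 = 4973.2500
edge 5: (13,36)→(6,30.5)  cross = 13·30.5 − 6·36 = 180.5000; (r_i+r_j)·cross = 19·180.5000 = 3429.5000
edge 6: (6,30.5)→(2.5,27)  cross = 6·27 − 2.5·30.5 = 85.7500; (r_i+r_j)·cross = 8.5·85.7500 = 728.8750
edge 7: (2.5,27)→(2.5,5)  cross = 2.5·5 − 2.5·27 = -55.0000; (r_i+r_j)·cross = 5·-55.0000 = -275.0000
Σcross = 672.0000 → A = |Σcross|/2 = 336.0000 mm²
Σ(r_i+r_j)·cross = 18773.5000 → first moment M = |Σ|/6 = 3128.9167
R_c = M/A = 3128.9167/336.0000 = 9.3123 mm
θ = 147° = 2.565634 rad
V = θ·R_c·A = 2.565634·9.3123·336.0000 = 8027.655 mm³

Volume = 8027.655 mm³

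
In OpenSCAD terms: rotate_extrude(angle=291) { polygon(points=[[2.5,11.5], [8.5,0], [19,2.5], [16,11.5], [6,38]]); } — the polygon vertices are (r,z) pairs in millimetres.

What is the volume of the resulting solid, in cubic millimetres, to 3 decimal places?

Volume = 14723.437 mm³

Profile (r,z), 5 vertices: (2.5,11.5) (8.5,0) (19,2.5) (16,11.5) (6,38)
edge 0: (2.5,11.5)→(8.5,0)  cross = 2.5·0 − 8.5·11.5 = -97.7500; (r_i+r_j)·cross = 11·-97.7500 = -1075.2500
edge 1: (8.5,0)→(19,2.5)  cross = 8.5·2.5 − 19·0 = 21.2500; (r_i+r_j)·cross = 27.5·21.2500 = 584.3750
edge 2: (19,2.5)→(16,11.5)  cross = 19·11.5 − 16·2.5 = 178.5000; (r_i+r_j)·cross = 35·178.5000 = 6247.5000
edge 3: (16,11.5)→(6,38)  cross = 16·38 − 6·11.5 = 539.0000; (r_i+r_j)·cross = 22·539.0000 = 11858.0000
edge 4: (6,38)→(2.5,11.5)  cross = 6·11.5 − 2.5·38 = -26.0000; (r_i+r_j)·cross = 8.5·-26.0000 = -221.0000
Σcross = 615.0000 → A = |Σcross|/2 = 307.5000 mm²
Σ(r_i+r_j)·cross = 17393.6250 → first moment M = |Σ|/6 = 2898.9375
R_c = M/A = 2898.9375/307.5000 = 9.4274 mm
θ = 291° = 5.078908 rad
V = θ·R_c·A = 5.078908·9.4274·307.5000 = 14723.437 mm³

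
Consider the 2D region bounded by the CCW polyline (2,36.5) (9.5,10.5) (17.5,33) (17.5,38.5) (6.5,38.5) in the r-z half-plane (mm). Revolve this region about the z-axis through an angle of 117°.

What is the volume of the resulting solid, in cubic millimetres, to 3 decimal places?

Profile (r,z), 5 vertices: (2,36.5) (9.5,10.5) (17.5,33) (17.5,38.5) (6.5,38.5)
edge 0: (2,36.5)→(9.5,10.5)  cross = 2·10.5 − 9.5·36.5 = -325.7500; (r_i+r_j)·cross = 11.5·-325.7500 = -3746.1250
edge 1: (9.5,10.5)→(17.5,33)  cross = 9.5·33 − 17.5·10.5 = 129.7500; (r_i+r_j)·cross = 27·129.7500 = 3503.2500
edge 2: (17.5,33)→(17.5,38.5)  cross = 17.5·38.5 − 17.5·33 = 96.2500; (r_i+r_j)·cross = 35·96.2500 = 3368.7500
edge 3: (17.5,38.5)→(6.5,38.5)  cross = 17.5·38.5 − 6.5·38.5 = 423.5000; (r_i+r_j)·cross = 24·423.5000 = 10164.0000
edge 4: (6.5,38.5)→(2,36.5)  cross = 6.5·36.5 − 2·38.5 = 160.2500; (r_i+r_j)·cross = 8.5·160.2500 = 1362.1250
Σcross = 484.0000 → A = |Σcross|/2 = 242.0000 mm²
Σ(r_i+r_j)·cross = 14652.0000 → first moment M = |Σ|/6 = 2442.0000
R_c = M/A = 2442.0000/242.0000 = 10.0909 mm
θ = 117° = 2.042035 rad
V = θ·R_c·A = 2.042035·10.0909·242.0000 = 4986.650 mm³

Volume = 4986.650 mm³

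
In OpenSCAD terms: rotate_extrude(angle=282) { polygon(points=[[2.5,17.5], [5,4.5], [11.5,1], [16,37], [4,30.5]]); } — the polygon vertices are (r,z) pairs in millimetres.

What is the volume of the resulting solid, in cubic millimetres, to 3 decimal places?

Volume = 13680.530 mm³

Profile (r,z), 5 vertices: (2.5,17.5) (5,4.5) (11.5,1) (16,37) (4,30.5)
edge 0: (2.5,17.5)→(5,4.5)  cross = 2.5·4.5 − 5·17.5 = -76.2500; (r_i+r_j)·cross = 7.5·-76.2500 = -571.8750
edge 1: (5,4.5)→(11.5,1)  cross = 5·1 − 11.5·4.5 = -46.7500; (r_i+r_j)·cross = 16.5·-46.7500 = -771.3750
edge 2: (11.5,1)→(16,37)  cross = 11.5·37 − 16·1 = 409.5000; (r_i+r_j)·cross = 27.5·409.5000 = 11261.2500
edge 3: (16,37)→(4,30.5)  cross = 16·30.5 − 4·37 = 340.0000; (r_i+r_j)·cross = 20·340.0000 = 6800.0000
edge 4: (4,30.5)→(2.5,17.5)  cross = 4·17.5 − 2.5·30.5 = -6.2500; (r_i+r_j)·cross = 6.5·-6.2500 = -40.6250
Σcross = 620.2500 → A = |Σcross|/2 = 310.1250 mm²
Σ(r_i+r_j)·cross = 16677.3750 → first moment M = |Σ|/6 = 2779.5625
R_c = M/A = 2779.5625/310.1250 = 8.9627 mm
θ = 282° = 4.921828 rad
V = θ·R_c·A = 4.921828·8.9627·310.1250 = 13680.530 mm³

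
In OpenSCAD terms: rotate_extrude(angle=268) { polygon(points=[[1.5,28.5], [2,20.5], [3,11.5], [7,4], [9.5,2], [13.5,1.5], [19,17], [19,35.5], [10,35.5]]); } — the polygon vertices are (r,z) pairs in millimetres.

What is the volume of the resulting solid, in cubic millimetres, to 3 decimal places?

Profile (r,z), 9 vertices: (1.5,28.5) (2,20.5) (3,11.5) (7,4) (9.5,2) (13.5,1.5) (19,17) (19,35.5) (10,35.5)
edge 0: (1.5,28.5)→(2,20.5)  cross = 1.5·20.5 − 2·28.5 = -26.2500; (r_i+r_j)·cross = 3.5·-26.2500 = -91.8750
edge 1: (2,20.5)→(3,11.5)  cross = 2·11.5 − 3·20.5 = -38.5000; (r_i+r_j)·cross = 5·-38.5000 = -192.5000
edge 2: (3,11.5)→(7,4)  cross = 3·4 − 7·11.5 = -68.5000; (r_i+r_j)·cross = 10·-68.5000 = -685.0000
edge 3: (7,4)→(9.5,2)  cross = 7·2 − 9.5·4 = -24.0000; (r_i+r_j)·cross = 16.5·-24.0000 = -396.0000
edge 4: (9.5,2)→(13.5,1.5)  cross = 9.5·1.5 − 13.5·2 = -12.7500; (r_i+r_j)·cross = 23·-12.7500 = -293.2500
edge 5: (13.5,1.5)→(19,17)  cross = 13.5·17 − 19·1.5 = 201.0000; (r_i+r_j)·cross = 32.5·201.0000 = 6532.5000
edge 6: (19,17)→(19,35.5)  cross = 19·35.5 − 19·17 = 351.5000; (r_i+r_j)·cross = 38·351.5000 = 13357.0000
edge 7: (19,35.5)→(10,35.5)  cross = 19·35.5 − 10·35.5 = 319.5000; (r_i+r_j)·cross = 29·319.5000 = 9265.5000
edge 8: (10,35.5)→(1.5,28.5)  cross = 10·28.5 − 1.5·35.5 = 231.7500; (r_i+r_j)·cross = 11.5·231.7500 = 2665.1250
Σcross = 933.7500 → A = |Σcross|/2 = 466.8750 mm²
Σ(r_i+r_j)·cross = 30161.5000 → first moment M = |Σ|/6 = 5026.9167
R_c = M/A = 5026.9167/466.8750 = 10.7672 mm
θ = 268° = 4.677482 rad
V = θ·R_c·A = 4.677482·10.7672·466.8750 = 23513.314 mm³

Volume = 23513.314 mm³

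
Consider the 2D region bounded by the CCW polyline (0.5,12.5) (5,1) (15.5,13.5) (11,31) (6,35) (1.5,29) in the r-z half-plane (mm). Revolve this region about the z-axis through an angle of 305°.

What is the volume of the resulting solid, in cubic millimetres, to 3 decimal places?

Profile (r,z), 6 vertices: (0.5,12.5) (5,1) (15.5,13.5) (11,31) (6,35) (1.5,29)
edge 0: (0.5,12.5)→(5,1)  cross = 0.5·1 − 5·12.5 = -62.0000; (r_i+r_j)·cross = 5.5·-62.0000 = -341.0000
edge 1: (5,1)→(15.5,13.5)  cross = 5·13.5 − 15.5·1 = 52.0000; (r_i+r_j)·cross = 20.5·52.0000 = 1066.0000
edge 2: (15.5,13.5)→(11,31)  cross = 15.5·31 − 11·13.5 = 332.0000; (r_i+r_j)·cross = 26.5·332.0000 = 8798.0000
edge 3: (11,31)→(6,35)  cross = 11·35 − 6·31 = 199.0000; (r_i+r_j)·cross = 17·199.0000 = 3383.0000
edge 4: (6,35)→(1.5,29)  cross = 6·29 − 1.5·35 = 121.5000; (r_i+r_j)·cross = 7.5·121.5000 = 911.2500
edge 5: (1.5,29)→(0.5,12.5)  cross = 1.5·12.5 − 0.5·29 = 4.2500; (r_i+r_j)·cross = 2·4.2500 = 8.5000
Σcross = 646.7500 → A = |Σcross|/2 = 323.3750 mm²
Σ(r_i+r_j)·cross = 13825.7500 → first moment M = |Σ|/6 = 2304.2917
R_c = M/A = 2304.2917/323.3750 = 7.1258 mm
θ = 305° = 5.323254 rad
V = θ·R_c·A = 5.323254·7.1258·323.3750 = 12266.330 mm³

Volume = 12266.330 mm³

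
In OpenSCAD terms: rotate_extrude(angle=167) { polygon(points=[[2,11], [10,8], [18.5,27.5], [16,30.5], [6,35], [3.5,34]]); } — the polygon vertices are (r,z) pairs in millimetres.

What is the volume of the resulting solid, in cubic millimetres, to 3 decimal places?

Volume = 7619.086 mm³

Profile (r,z), 6 vertices: (2,11) (10,8) (18.5,27.5) (16,30.5) (6,35) (3.5,34)
edge 0: (2,11)→(10,8)  cross = 2·8 − 10·11 = -94.0000; (r_i+r_j)·cross = 12·-94.0000 = -1128.0000
edge 1: (10,8)→(18.5,27.5)  cross = 10·27.5 − 18.5·8 = 127.0000; (r_i+r_j)·cross = 28.5·127.0000 = 3619.5000
edge 2: (18.5,27.5)→(16,30.5)  cross = 18.5·30.5 − 16·27.5 = 124.2500; (r_i+r_j)·cross = 34.5·124.2500 = 4286.6250
edge 3: (16,30.5)→(6,35)  cross = 16·35 − 6·30.5 = 377.0000; (r_i+r_j)·cross = 22·377.0000 = 8294.0000
edge 4: (6,35)→(3.5,34)  cross = 6·34 − 3.5·35 = 81.5000; (r_i+r_j)·cross = 9.5·81.5000 = 774.2500
edge 5: (3.5,34)→(2,11)  cross = 3.5·11 − 2·34 = -29.5000; (r_i+r_j)·cross = 5.5·-29.5000 = -162.2500
Σcross = 586.2500 → A = |Σcross|/2 = 293.1250 mm²
Σ(r_i+r_j)·cross = 15684.1250 → first moment M = |Σ|/6 = 2614.0208
R_c = M/A = 2614.0208/293.1250 = 8.9178 mm
θ = 167° = 2.914700 rad
V = θ·R_c·A = 2.914700·8.9178·293.1250 = 7619.086 mm³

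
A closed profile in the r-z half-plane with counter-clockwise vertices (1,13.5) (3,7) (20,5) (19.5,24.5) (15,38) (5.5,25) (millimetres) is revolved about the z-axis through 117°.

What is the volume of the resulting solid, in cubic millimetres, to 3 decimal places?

Volume = 9905.105 mm³

Profile (r,z), 6 vertices: (1,13.5) (3,7) (20,5) (19.5,24.5) (15,38) (5.5,25)
edge 0: (1,13.5)→(3,7)  cross = 1·7 − 3·13.5 = -33.5000; (r_i+r_j)·cross = 4·-33.5000 = -134.0000
edge 1: (3,7)→(20,5)  cross = 3·5 − 20·7 = -125.0000; (r_i+r_j)·cross = 23·-125.0000 = -2875.0000
edge 2: (20,5)→(19.5,24.5)  cross = 20·24.5 − 19.5·5 = 392.5000; (r_i+r_j)·cross = 39.5·392.5000 = 15503.7500
edge 3: (19.5,24.5)→(15,38)  cross = 19.5·38 − 15·24.5 = 373.5000; (r_i+r_j)·cross = 34.5·373.5000 = 12885.7500
edge 4: (15,38)→(5.5,25)  cross = 15·25 − 5.5·38 = 166.0000; (r_i+r_j)·cross = 20.5·166.0000 = 3403.0000
edge 5: (5.5,25)→(1,13.5)  cross = 5.5·13.5 − 1·25 = 49.2500; (r_i+r_j)·cross = 6.5·49.2500 = 320.1250
Σcross = 822.7500 → A = |Σcross|/2 = 411.3750 mm²
Σ(r_i+r_j)·cross = 29103.6250 → first moment M = |Σ|/6 = 4850.6042
R_c = M/A = 4850.6042/411.3750 = 11.7912 mm
θ = 117° = 2.042035 rad
V = θ·R_c·A = 2.042035·11.7912·411.3750 = 9905.105 mm³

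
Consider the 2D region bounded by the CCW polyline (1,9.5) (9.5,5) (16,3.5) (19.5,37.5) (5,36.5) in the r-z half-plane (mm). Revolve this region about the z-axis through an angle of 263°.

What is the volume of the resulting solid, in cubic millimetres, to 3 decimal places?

Volume = 22721.569 mm³

Profile (r,z), 5 vertices: (1,9.5) (9.5,5) (16,3.5) (19.5,37.5) (5,36.5)
edge 0: (1,9.5)→(9.5,5)  cross = 1·5 − 9.5·9.5 = -85.2500; (r_i+r_j)·cross = 10.5·-85.2500 = -895.1250
edge 1: (9.5,5)→(16,3.5)  cross = 9.5·3.5 − 16·5 = -46.7500; (r_i+r_j)·cross = 25.5·-46.7500 = -1192.1250
edge 2: (16,3.5)→(19.5,37.5)  cross = 16·37.5 − 19.5·3.5 = 531.7500; (r_i+r_j)·cross = 35.5·531.7500 = 18877.1250
edge 3: (19.5,37.5)→(5,36.5)  cross = 19.5·36.5 − 5·37.5 = 524.2500; (r_i+r_j)·cross = 24.5·524.2500 = 12844.1250
edge 4: (5,36.5)→(1,9.5)  cross = 5·9.5 − 1·36.5 = 11.0000; (r_i+r_j)·cross = 6·11.0000 = 66.0000
Σcross = 935.0000 → A = |Σcross|/2 = 467.5000 mm²
Σ(r_i+r_j)·cross = 29700.0000 → first moment M = |Σ|/6 = 4950.0000
R_c = M/A = 4950.0000/467.5000 = 10.5882 mm
θ = 263° = 4.590216 rad
V = θ·R_c·A = 4.590216·10.5882·467.5000 = 22721.569 mm³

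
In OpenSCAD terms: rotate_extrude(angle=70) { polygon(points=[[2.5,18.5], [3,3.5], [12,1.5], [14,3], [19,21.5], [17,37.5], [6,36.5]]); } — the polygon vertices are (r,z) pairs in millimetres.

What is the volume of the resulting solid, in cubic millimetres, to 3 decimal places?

Profile (r,z), 7 vertices: (2.5,18.5) (3,3.5) (12,1.5) (14,3) (19,21.5) (17,37.5) (6,36.5)
edge 0: (2.5,18.5)→(3,3.5)  cross = 2.5·3.5 − 3·18.5 = -46.7500; (r_i+r_j)·cross = 5.5·-46.7500 = -257.1250
edge 1: (3,3.5)→(12,1.5)  cross = 3·1.5 − 12·3.5 = -37.5000; (r_i+r_j)·cross = 15·-37.5000 = -562.5000
edge 2: (12,1.5)→(14,3)  cross = 12·3 − 14·1.5 = 15.0000; (r_i+r_j)·cross = 26·15.0000 = 390.0000
edge 3: (14,3)→(19,21.5)  cross = 14·21.5 − 19·3 = 244.0000; (r_i+r_j)·cross = 33·244.0000 = 8052.0000
edge 4: (19,21.5)→(17,37.5)  cross = 19·37.5 − 17·21.5 = 347.0000; (r_i+r_j)·cross = 36·347.0000 = 12492.0000
edge 5: (17,37.5)→(6,36.5)  cross = 17·36.5 − 6·37.5 = 395.5000; (r_i+r_j)·cross = 23·395.5000 = 9096.5000
edge 6: (6,36.5)→(2.5,18.5)  cross = 6·18.5 − 2.5·36.5 = 19.7500; (r_i+r_j)·cross = 8.5·19.7500 = 167.8750
Σcross = 937.0000 → A = |Σcross|/2 = 468.5000 mm²
Σ(r_i+r_j)·cross = 29378.7500 → first moment M = |Σ|/6 = 4896.4583
R_c = M/A = 4896.4583/468.5000 = 10.4514 mm
θ = 70° = 1.221730 rad
V = θ·R_c·A = 1.221730·10.4514·468.5000 = 5982.152 mm³

Volume = 5982.152 mm³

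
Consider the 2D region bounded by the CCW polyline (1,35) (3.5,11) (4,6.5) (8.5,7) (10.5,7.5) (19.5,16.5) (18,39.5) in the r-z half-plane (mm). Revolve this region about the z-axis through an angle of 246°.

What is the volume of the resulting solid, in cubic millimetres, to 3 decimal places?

Profile (r,z), 7 vertices: (1,35) (3.5,11) (4,6.5) (8.5,7) (10.5,7.5) (19.5,16.5) (18,39.5)
edge 0: (1,35)→(3.5,11)  cross = 1·11 − 3.5·35 = -111.5000; (r_i+r_j)·cross = 4.5·-111.5000 = -501.7500
edge 1: (3.5,11)→(4,6.5)  cross = 3.5·6.5 − 4·11 = -21.2500; (r_i+r_j)·cross = 7.5·-21.2500 = -159.3750
edge 2: (4,6.5)→(8.5,7)  cross = 4·7 − 8.5·6.5 = -27.2500; (r_i+r_j)·cross = 12.5·-27.2500 = -340.6250
edge 3: (8.5,7)→(10.5,7.5)  cross = 8.5·7.5 − 10.5·7 = -9.7500; (r_i+r_j)·cross = 19·-9.7500 = -185.2500
edge 4: (10.5,7.5)→(19.5,16.5)  cross = 10.5·16.5 − 19.5·7.5 = 27.0000; (r_i+r_j)·cross = 30·27.0000 = 810.0000
edge 5: (19.5,16.5)→(18,39.5)  cross = 19.5·39.5 − 18·16.5 = 473.2500; (r_i+r_j)·cross = 37.5·473.2500 = 17746.8750
edge 6: (18,39.5)→(1,35)  cross = 18·35 − 1·39.5 = 590.5000; (r_i+r_j)·cross = 19·590.5000 = 11219.5000
Σcross = 921.0000 → A = |Σcross|/2 = 460.5000 mm²
Σ(r_i+r_j)·cross = 28589.3750 → first moment M = |Σ|/6 = 4764.8958
R_c = M/A = 4764.8958/460.5000 = 10.3472 mm
θ = 246° = 4.293510 rad
V = θ·R_c·A = 4.293510·10.3472·460.5000 = 20458.128 mm³

Volume = 20458.128 mm³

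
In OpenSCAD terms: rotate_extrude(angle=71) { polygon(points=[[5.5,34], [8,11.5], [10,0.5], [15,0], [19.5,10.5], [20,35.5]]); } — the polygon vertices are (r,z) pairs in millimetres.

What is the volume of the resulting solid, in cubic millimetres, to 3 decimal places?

Volume = 6575.961 mm³

Profile (r,z), 6 vertices: (5.5,34) (8,11.5) (10,0.5) (15,0) (19.5,10.5) (20,35.5)
edge 0: (5.5,34)→(8,11.5)  cross = 5.5·11.5 − 8·34 = -208.7500; (r_i+r_j)·cross = 13.5·-208.7500 = -2818.1250
edge 1: (8,11.5)→(10,0.5)  cross = 8·0.5 − 10·11.5 = -111.0000; (r_i+r_j)·cross = 18·-111.0000 = -1998.0000
edge 2: (10,0.5)→(15,0)  cross = 10·0 − 15·0.5 = -7.5000; (r_i+r_j)·cross = 25·-7.5000 = -187.5000
edge 3: (15,0)→(19.5,10.5)  cross = 15·10.5 − 19.5·0 = 157.5000; (r_i+r_j)·cross = 34.5·157.5000 = 5433.7500
edge 4: (19.5,10.5)→(20,35.5)  cross = 19.5·35.5 − 20·10.5 = 482.2500; (r_i+r_j)·cross = 39.5·482.2500 = 19048.8750
edge 5: (20,35.5)→(5.5,34)  cross = 20·34 − 5.5·35.5 = 484.7500; (r_i+r_j)·cross = 25.5·484.7500 = 12361.1250
Σcross = 797.2500 → A = |Σcross|/2 = 398.6250 mm²
Σ(r_i+r_j)·cross = 31840.1250 → first moment M = |Σ|/6 = 5306.6875
R_c = M/A = 5306.6875/398.6250 = 13.3125 mm
θ = 71° = 1.239184 rad
V = θ·R_c·A = 1.239184·13.3125·398.6250 = 6575.961 mm³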